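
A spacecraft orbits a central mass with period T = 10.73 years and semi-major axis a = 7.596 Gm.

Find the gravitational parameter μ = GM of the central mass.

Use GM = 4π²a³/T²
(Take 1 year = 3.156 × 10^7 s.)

Convert to SI: T = 10.73 years = 3.38639e+08 s; a = 7.596 Gm = 7.596e+09 m.
GM = 4π² · a³ / T².
GM = 4π² · (7.596e+09)³ / (3.38639e+08)² m³/s² ≈ 1.509e+14 m³/s² = 1.509 × 10^14 m³/s².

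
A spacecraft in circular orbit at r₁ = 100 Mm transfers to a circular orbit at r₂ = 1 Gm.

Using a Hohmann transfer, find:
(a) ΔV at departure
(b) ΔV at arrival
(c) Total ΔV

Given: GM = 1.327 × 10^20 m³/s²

Convert to SI: r₁ = 100 Mm = 1e+08 m; r₂ = 1 Gm = 1e+09 m.
Transfer semi-major axis: a_t = (r₁ + r₂)/2 = (1e+08 + 1e+09)/2 = 5.5e+08 m.
Circular speeds: v₁ = √(GM/r₁) = 1.15195e+06 m/s, v₂ = √(GM/r₂) = 364280 m/s.
Transfer speeds (vis-viva v² = GM(2/r − 1/a_t)): v₁ᵗ = 1.5533e+06 m/s, v₂ᵗ = 155330 m/s.
(a) ΔV₁ = |v₁ᵗ − v₁| ≈ 4.013e+05 m/s = 401.3 km/s.
(b) ΔV₂ = |v₂ − v₂ᵗ| ≈ 2.09e+05 m/s = 209 km/s.
(c) ΔV_total = ΔV₁ + ΔV₂ ≈ 6.103e+05 m/s = 610.3 km/s.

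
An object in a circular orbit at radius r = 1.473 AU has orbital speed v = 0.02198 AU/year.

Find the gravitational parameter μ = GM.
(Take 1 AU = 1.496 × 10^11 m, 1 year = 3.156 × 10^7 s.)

Convert to SI: r = 1.473 AU = 2.20361e+11 m; v = 0.02198 AU/year = 104.189 m/s.
For a circular orbit v² = GM/r, so GM = v² · r.
GM = (104.189)² · 2.20361e+11 m³/s² ≈ 2.392e+15 m³/s² = 2.392 × 10^15 m³/s².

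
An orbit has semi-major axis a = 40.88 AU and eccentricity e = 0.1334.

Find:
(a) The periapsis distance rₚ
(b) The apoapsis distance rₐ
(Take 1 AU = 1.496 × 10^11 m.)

Convert to SI: a = 40.88 AU = 6.11565e+12 m.
(a) rₚ = a(1 − e) = 6.11565e+12 · (1 − 0.1334) = 6.11565e+12 · 0.8666 ≈ 5.3e+12 m = 35.43 AU.
(b) rₐ = a(1 + e) = 6.11565e+12 · (1 + 0.1334) = 6.11565e+12 · 1.1334 ≈ 6.931e+12 m = 46.33 AU.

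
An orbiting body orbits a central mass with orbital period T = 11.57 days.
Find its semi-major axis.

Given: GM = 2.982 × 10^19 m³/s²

Convert to SI: T = 11.57 days = 999648 s.
Invert Kepler's third law: a = (GM · T² / (4π²))^(1/3).
Substituting T = 999648 s and GM = 2.982e+19 m³/s²:
a = (2.982e+19 · (999648)² / (4π²))^(1/3) m
a ≈ 9.105e+09 m = 9.105 × 10^9 m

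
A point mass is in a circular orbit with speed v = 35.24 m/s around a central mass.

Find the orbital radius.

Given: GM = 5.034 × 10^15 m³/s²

For a circular orbit, v² = GM / r, so r = GM / v².
r = 5.034e+15 / (35.24)² m ≈ 4.054e+12 m = 4.054 Tm.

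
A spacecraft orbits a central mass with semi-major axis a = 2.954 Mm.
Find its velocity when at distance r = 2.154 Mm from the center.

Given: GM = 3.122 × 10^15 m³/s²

Convert to SI: a = 2.954 Mm = 2.954e+06 m; r = 2.154 Mm = 2.154e+06 m.
Vis-viva: v = √(GM · (2/r − 1/a)).
2/r − 1/a = 2/2.154e+06 − 1/2.954e+06 = 5.89981e-07 m⁻¹.
v = √(3.122e+15 · 5.89981e-07) m/s ≈ 4.292e+04 m/s = 42.92 km/s.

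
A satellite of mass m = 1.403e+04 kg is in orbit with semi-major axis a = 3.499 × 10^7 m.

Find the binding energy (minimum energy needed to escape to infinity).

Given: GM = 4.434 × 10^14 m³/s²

Total orbital energy is E = −GMm/(2a); binding energy is E_bind = −E = GMm/(2a).
E_bind = 4.434e+14 · 1.403e+04 / (2 · 3.499e+07) J ≈ 8.89e+10 J = 88.9 GJ.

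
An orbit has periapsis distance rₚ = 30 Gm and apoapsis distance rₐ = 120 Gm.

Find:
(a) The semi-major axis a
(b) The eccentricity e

Convert to SI: rₚ = 30 Gm = 3e+10 m; rₐ = 120 Gm = 1.2e+11 m.
(a) a = (rₚ + rₐ) / 2 = (3e+10 + 1.2e+11) / 2 ≈ 7.5e+10 m = 75 Gm.
(b) e = (rₐ − rₚ) / (rₐ + rₚ) = (1.2e+11 − 3e+10) / (1.2e+11 + 3e+10) ≈ 0.6.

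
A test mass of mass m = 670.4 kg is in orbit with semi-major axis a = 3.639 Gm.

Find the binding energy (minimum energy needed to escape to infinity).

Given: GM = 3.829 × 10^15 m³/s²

Convert to SI: a = 3.639 Gm = 3.639e+09 m.
Total orbital energy is E = −GMm/(2a); binding energy is E_bind = −E = GMm/(2a).
E_bind = 3.829e+15 · 670.4 / (2 · 3.639e+09) J ≈ 3.527e+08 J = 352.7 MJ.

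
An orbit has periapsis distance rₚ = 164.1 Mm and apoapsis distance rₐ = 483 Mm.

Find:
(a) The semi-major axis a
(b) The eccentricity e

Convert to SI: rₚ = 164.1 Mm = 1.641e+08 m; rₐ = 483 Mm = 4.83e+08 m.
(a) a = (rₚ + rₐ) / 2 = (1.641e+08 + 4.83e+08) / 2 ≈ 3.236e+08 m = 323.6 Mm.
(b) e = (rₐ − rₚ) / (rₐ + rₚ) = (4.83e+08 − 1.641e+08) / (4.83e+08 + 1.641e+08) ≈ 0.4928.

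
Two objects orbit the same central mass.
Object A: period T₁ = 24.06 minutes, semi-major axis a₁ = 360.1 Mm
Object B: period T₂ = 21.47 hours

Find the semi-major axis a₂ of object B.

Convert to SI: T₁ = 24.06 minutes = 1443.6 s; a₁ = 360.1 Mm = 3.601e+08 m; T₂ = 21.47 hours = 77292 s.
Kepler's third law: (T₁/T₂)² = (a₁/a₂)³ ⇒ a₂ = a₁ · (T₂/T₁)^(2/3).
T₂/T₁ = 77292 / 1443.6 = 53.5411.
a₂ = 3.601e+08 · (53.5411)^(2/3) m ≈ 5.115e+09 m = 5.115 Gm.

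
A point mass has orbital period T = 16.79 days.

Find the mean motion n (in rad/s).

Convert to SI: T = 16.79 days = 1.45066e+06 s.
n = 2π / T.
n = 2π / 1.45066e+06 s ≈ 4.331e-06 rad/s.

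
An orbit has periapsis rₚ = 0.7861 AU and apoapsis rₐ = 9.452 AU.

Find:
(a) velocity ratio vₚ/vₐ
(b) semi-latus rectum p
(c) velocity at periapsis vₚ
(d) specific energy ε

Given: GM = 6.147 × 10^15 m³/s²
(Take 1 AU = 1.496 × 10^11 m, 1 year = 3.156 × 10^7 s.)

Convert to SI: rₚ = 0.7861 AU = 1.17601e+11 m; rₐ = 9.452 AU = 1.41402e+12 m.
(a) Conservation of angular momentum (rₚvₚ = rₐvₐ) gives vₚ/vₐ = rₐ/rₚ = 1.41402e+12/1.17601e+11 ≈ 12.02
(b) From a = (rₚ + rₐ)/2 = 7.6581e+11 m and e = (rₐ − rₚ)/(rₐ + rₚ) = 0.846436, p = a(1 − e²) = 7.6581e+11 · (1 − (0.846436)²) ≈ 2.171e+11 m
(c) With a = (rₚ + rₐ)/2 = 7.6581e+11 m, vₚ = √(GM (2/rₚ − 1/a)) = √(6.147e+15 · (2/1.17601e+11 − 1/7.6581e+11)) m/s ≈ 310.7 m/s
(d) With a = (rₚ + rₐ)/2 = 7.6581e+11 m, ε = −GM/(2a) = −6.147e+15/(2 · 7.6581e+11) J/kg ≈ -4013 J/kg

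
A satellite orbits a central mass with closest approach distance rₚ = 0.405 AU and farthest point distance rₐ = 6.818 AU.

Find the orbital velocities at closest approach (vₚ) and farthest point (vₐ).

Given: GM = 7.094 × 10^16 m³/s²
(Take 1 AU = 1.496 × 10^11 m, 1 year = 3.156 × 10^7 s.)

Convert to SI: rₚ = 0.405 AU = 6.0588e+10 m; rₐ = 6.818 AU = 1.01997e+12 m.
Use the vis-viva equation v² = GM(2/r − 1/a) with a = (rₚ + rₐ)/2 = (6.0588e+10 + 1.01997e+12)/2 = 5.4028e+11 m.
vₚ = √(GM · (2/rₚ − 1/a)) = √(7.094e+16 · (2/6.0588e+10 − 1/5.4028e+11)) m/s ≈ 1487 m/s = 0.3136 AU/year.
vₐ = √(GM · (2/rₐ − 1/a)) = √(7.094e+16 · (2/1.01997e+12 − 1/5.4028e+11)) m/s ≈ 88.32 m/s = 0.01863 AU/year.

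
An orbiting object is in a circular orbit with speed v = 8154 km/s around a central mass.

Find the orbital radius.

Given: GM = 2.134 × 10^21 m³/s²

Convert to SI: v = 8154 km/s = 8.154e+06 m/s.
For a circular orbit, v² = GM / r, so r = GM / v².
r = 2.134e+21 / (8.154e+06)² m ≈ 3.21e+07 m = 3.21 × 10^7 m.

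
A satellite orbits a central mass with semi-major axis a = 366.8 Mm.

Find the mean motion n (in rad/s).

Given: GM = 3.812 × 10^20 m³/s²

Convert to SI: a = 366.8 Mm = 3.668e+08 m.
n = √(GM / a³).
n = √(3.812e+20 / (3.668e+08)³) rad/s ≈ 0.002779 rad/s.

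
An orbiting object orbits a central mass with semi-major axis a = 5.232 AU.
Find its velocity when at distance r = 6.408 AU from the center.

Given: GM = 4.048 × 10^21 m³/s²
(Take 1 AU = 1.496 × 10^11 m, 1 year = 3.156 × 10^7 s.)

Convert to SI: a = 5.232 AU = 7.82707e+11 m; r = 6.408 AU = 9.58637e+11 m.
Vis-viva: v = √(GM · (2/r − 1/a)).
2/r − 1/a = 2/9.58637e+11 − 1/7.82707e+11 = 8.08679e-13 m⁻¹.
v = √(4.048e+21 · 8.08679e-13) m/s ≈ 5.721e+04 m/s = 12.07 AU/year.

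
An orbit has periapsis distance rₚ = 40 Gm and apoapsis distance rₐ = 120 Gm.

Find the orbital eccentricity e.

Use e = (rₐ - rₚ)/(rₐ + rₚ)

Convert to SI: rₚ = 40 Gm = 4e+10 m; rₐ = 120 Gm = 1.2e+11 m.
e = (rₐ − rₚ) / (rₐ + rₚ).
e = (1.2e+11 − 4e+10) / (1.2e+11 + 4e+10) = 8e+10 / 1.6e+11 ≈ 0.5.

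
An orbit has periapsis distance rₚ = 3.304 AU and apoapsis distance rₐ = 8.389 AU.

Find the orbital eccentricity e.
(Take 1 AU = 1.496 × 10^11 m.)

Convert to SI: rₚ = 3.304 AU = 4.94278e+11 m; rₐ = 8.389 AU = 1.25499e+12 m.
e = (rₐ − rₚ) / (rₐ + rₚ).
e = (1.25499e+12 − 4.94278e+11) / (1.25499e+12 + 4.94278e+11) = 7.60716e+11 / 1.74927e+12 ≈ 0.4349.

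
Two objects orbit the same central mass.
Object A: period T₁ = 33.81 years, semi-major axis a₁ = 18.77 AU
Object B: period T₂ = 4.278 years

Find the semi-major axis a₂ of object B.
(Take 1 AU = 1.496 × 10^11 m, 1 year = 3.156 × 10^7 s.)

Convert to SI: T₁ = 33.81 years = 1.06704e+09 s; a₁ = 18.77 AU = 2.80799e+12 m; T₂ = 4.278 years = 1.35014e+08 s.
Kepler's third law: (T₁/T₂)² = (a₁/a₂)³ ⇒ a₂ = a₁ · (T₂/T₁)^(2/3).
T₂/T₁ = 1.35014e+08 / 1.06704e+09 = 0.126531.
a₂ = 2.80799e+12 · (0.126531)^(2/3) m ≈ 7.077e+11 m = 4.731 AU.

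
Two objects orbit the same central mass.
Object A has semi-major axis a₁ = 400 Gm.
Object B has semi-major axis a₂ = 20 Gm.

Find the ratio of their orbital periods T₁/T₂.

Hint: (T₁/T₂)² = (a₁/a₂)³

Convert to SI: a₁ = 400 Gm = 4e+11 m; a₂ = 20 Gm = 2e+10 m.
From Kepler's third law, (T₁/T₂)² = (a₁/a₂)³, so T₁/T₂ = (a₁/a₂)^(3/2).
a₁/a₂ = 4e+11 / 2e+10 = 20.
T₁/T₂ = (20)^(3/2) ≈ 89.44.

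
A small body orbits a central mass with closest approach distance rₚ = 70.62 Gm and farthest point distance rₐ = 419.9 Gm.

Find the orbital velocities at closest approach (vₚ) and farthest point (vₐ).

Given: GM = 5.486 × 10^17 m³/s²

Convert to SI: rₚ = 70.62 Gm = 7.062e+10 m; rₐ = 419.9 Gm = 4.199e+11 m.
Use the vis-viva equation v² = GM(2/r − 1/a) with a = (rₚ + rₐ)/2 = (7.062e+10 + 4.199e+11)/2 = 2.4526e+11 m.
vₚ = √(GM · (2/rₚ − 1/a)) = √(5.486e+17 · (2/7.062e+10 − 1/2.4526e+11)) m/s ≈ 3647 m/s = 3.647 km/s.
vₐ = √(GM · (2/rₐ − 1/a)) = √(5.486e+17 · (2/4.199e+11 − 1/2.4526e+11)) m/s ≈ 613.3 m/s = 613.3 m/s.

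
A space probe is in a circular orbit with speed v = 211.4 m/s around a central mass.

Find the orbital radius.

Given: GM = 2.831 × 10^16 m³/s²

For a circular orbit, v² = GM / r, so r = GM / v².
r = 2.831e+16 / (211.4)² m ≈ 6.335e+11 m = 633.5 Gm.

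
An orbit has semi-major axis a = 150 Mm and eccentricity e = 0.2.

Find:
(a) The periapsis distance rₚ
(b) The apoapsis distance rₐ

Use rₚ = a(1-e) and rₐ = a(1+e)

Convert to SI: a = 150 Mm = 1.5e+08 m.
(a) rₚ = a(1 − e) = 1.5e+08 · (1 − 0.2) = 1.5e+08 · 0.8 ≈ 1.2e+08 m = 120 Mm.
(b) rₐ = a(1 + e) = 1.5e+08 · (1 + 0.2) = 1.5e+08 · 1.2 ≈ 1.8e+08 m = 180 Mm.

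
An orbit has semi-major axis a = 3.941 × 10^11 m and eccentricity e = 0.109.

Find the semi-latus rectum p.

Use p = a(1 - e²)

p = a (1 − e²).
p = 3.941e+11 · (1 − (0.109)²) = 3.941e+11 · 0.988119 ≈ 3.894e+11 m = 3.894 × 10^11 m.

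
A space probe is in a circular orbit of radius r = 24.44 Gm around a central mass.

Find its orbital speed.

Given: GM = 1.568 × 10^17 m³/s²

Convert to SI: r = 24.44 Gm = 2.444e+10 m.
For a circular orbit, gravity supplies the centripetal force, so v = √(GM / r).
v = √(1.568e+17 / 2.444e+10) m/s ≈ 2533 m/s = 2.533 km/s.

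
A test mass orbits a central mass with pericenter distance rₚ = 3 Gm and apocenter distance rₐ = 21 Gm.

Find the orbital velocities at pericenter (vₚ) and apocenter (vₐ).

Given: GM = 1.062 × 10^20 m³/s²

Convert to SI: rₚ = 3 Gm = 3e+09 m; rₐ = 21 Gm = 2.1e+10 m.
Use the vis-viva equation v² = GM(2/r − 1/a) with a = (rₚ + rₐ)/2 = (3e+09 + 2.1e+10)/2 = 1.2e+10 m.
vₚ = √(GM · (2/rₚ − 1/a)) = √(1.062e+20 · (2/3e+09 − 1/1.2e+10)) m/s ≈ 2.489e+05 m/s = 248.9 km/s.
vₐ = √(GM · (2/rₐ − 1/a)) = √(1.062e+20 · (2/2.1e+10 − 1/1.2e+10)) m/s ≈ 3.556e+04 m/s = 35.56 km/s.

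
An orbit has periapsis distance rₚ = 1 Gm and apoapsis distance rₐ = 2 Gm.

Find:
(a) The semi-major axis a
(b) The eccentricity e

Convert to SI: rₚ = 1 Gm = 1e+09 m; rₐ = 2 Gm = 2e+09 m.
(a) a = (rₚ + rₐ) / 2 = (1e+09 + 2e+09) / 2 ≈ 1.5e+09 m = 1.5 Gm.
(b) e = (rₐ − rₚ) / (rₐ + rₚ) = (2e+09 − 1e+09) / (2e+09 + 1e+09) ≈ 0.3333.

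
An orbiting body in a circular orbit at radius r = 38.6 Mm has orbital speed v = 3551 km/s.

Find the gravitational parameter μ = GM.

Convert to SI: r = 38.6 Mm = 3.86e+07 m; v = 3551 km/s = 3.551e+06 m/s.
For a circular orbit v² = GM/r, so GM = v² · r.
GM = (3.551e+06)² · 3.86e+07 m³/s² ≈ 4.867e+20 m³/s² = 4.867 × 10^20 m³/s².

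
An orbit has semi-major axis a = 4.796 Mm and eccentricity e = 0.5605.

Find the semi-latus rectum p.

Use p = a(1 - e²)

Convert to SI: a = 4.796 Mm = 4.796e+06 m.
p = a (1 − e²).
p = 4.796e+06 · (1 − (0.5605)²) = 4.796e+06 · 0.68584 ≈ 3.289e+06 m = 3.289 Mm.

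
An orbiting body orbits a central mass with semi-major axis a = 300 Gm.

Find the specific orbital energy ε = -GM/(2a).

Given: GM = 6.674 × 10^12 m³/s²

Convert to SI: a = 300 Gm = 3e+11 m.
ε = −GM / (2a).
ε = −6.674e+12 / (2 · 3e+11) J/kg ≈ -11.12 J/kg = -11.12 J/kg.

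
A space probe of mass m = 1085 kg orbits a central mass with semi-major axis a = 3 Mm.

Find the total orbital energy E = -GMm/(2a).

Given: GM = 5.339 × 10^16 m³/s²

Convert to SI: a = 3 Mm = 3e+06 m.
E = −GMm / (2a).
E = −5.339e+16 · 1085 / (2 · 3e+06) J ≈ -9.655e+12 J = -9.655 TJ.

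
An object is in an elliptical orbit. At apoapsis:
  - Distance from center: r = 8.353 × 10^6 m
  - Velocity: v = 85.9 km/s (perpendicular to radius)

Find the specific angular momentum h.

Convert to SI: v = 85.9 km/s = 85900 m/s.
With v perpendicular to r, h = r · v.
h = 8.353e+06 · 85900 m²/s ≈ 7.175e+11 m²/s.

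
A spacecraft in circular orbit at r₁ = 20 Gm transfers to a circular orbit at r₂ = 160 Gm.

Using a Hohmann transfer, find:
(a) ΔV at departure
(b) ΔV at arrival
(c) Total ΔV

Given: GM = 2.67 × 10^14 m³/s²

Convert to SI: r₁ = 20 Gm = 2e+10 m; r₂ = 160 Gm = 1.6e+11 m.
Transfer semi-major axis: a_t = (r₁ + r₂)/2 = (2e+10 + 1.6e+11)/2 = 9e+10 m.
Circular speeds: v₁ = √(GM/r₁) = 115.542 m/s, v₂ = √(GM/r₂) = 40.8503 m/s.
Transfer speeds (vis-viva v² = GM(2/r − 1/a_t)): v₁ᵗ = 154.056 m/s, v₂ᵗ = 19.257 m/s.
(a) ΔV₁ = |v₁ᵗ − v₁| ≈ 38.51 m/s = 38.51 m/s.
(b) ΔV₂ = |v₂ − v₂ᵗ| ≈ 21.59 m/s = 21.59 m/s.
(c) ΔV_total = ΔV₁ + ΔV₂ ≈ 60.11 m/s = 60.11 m/s.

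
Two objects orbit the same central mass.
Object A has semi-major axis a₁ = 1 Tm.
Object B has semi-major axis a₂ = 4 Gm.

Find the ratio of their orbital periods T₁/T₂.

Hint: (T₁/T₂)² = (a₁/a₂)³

Convert to SI: a₁ = 1 Tm = 1e+12 m; a₂ = 4 Gm = 4e+09 m.
From Kepler's third law, (T₁/T₂)² = (a₁/a₂)³, so T₁/T₂ = (a₁/a₂)^(3/2).
a₁/a₂ = 1e+12 / 4e+09 = 250.
T₁/T₂ = (250)^(3/2) ≈ 3953.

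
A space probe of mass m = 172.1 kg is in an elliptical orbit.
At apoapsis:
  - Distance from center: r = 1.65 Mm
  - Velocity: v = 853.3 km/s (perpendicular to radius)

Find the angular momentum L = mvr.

Convert to SI: r = 1.65 Mm = 1.65e+06 m; v = 853.3 km/s = 853300 m/s.
Since v is perpendicular to r, L = m · v · r.
L = 172.1 · 853300 · 1.65e+06 kg·m²/s ≈ 2.423e+14 kg·m²/s.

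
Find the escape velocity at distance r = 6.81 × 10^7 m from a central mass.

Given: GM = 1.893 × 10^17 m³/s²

Escape velocity comes from setting total energy to zero: ½v² − GM/r = 0 ⇒ v_esc = √(2GM / r).
v_esc = √(2 · 1.893e+17 / 6.81e+07) m/s ≈ 7.456e+04 m/s = 74.56 km/s.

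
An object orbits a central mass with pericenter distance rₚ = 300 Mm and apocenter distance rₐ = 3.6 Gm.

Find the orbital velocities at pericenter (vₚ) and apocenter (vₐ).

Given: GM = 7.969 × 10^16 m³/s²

Convert to SI: rₚ = 300 Mm = 3e+08 m; rₐ = 3.6 Gm = 3.6e+09 m.
Use the vis-viva equation v² = GM(2/r − 1/a) with a = (rₚ + rₐ)/2 = (3e+08 + 3.6e+09)/2 = 1.95e+09 m.
vₚ = √(GM · (2/rₚ − 1/a)) = √(7.969e+16 · (2/3e+08 − 1/1.95e+09)) m/s ≈ 2.214e+04 m/s = 22.14 km/s.
vₐ = √(GM · (2/rₐ − 1/a)) = √(7.969e+16 · (2/3.6e+09 − 1/1.95e+09)) m/s ≈ 1845 m/s = 1.845 km/s.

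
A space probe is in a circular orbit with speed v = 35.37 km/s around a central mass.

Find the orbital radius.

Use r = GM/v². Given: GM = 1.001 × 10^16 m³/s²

Convert to SI: v = 35.37 km/s = 35370 m/s.
For a circular orbit, v² = GM / r, so r = GM / v².
r = 1.001e+16 / (35370)² m ≈ 8.001e+06 m = 8.001 Mm.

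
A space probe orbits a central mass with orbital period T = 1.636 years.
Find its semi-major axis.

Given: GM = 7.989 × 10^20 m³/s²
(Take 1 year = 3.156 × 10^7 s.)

Convert to SI: T = 1.636 years = 5.16322e+07 s.
Invert Kepler's third law: a = (GM · T² / (4π²))^(1/3).
Substituting T = 5.16322e+07 s and GM = 7.989e+20 m³/s²:
a = (7.989e+20 · (5.16322e+07)² / (4π²))^(1/3) m
a ≈ 3.779e+11 m = 377.9 Gm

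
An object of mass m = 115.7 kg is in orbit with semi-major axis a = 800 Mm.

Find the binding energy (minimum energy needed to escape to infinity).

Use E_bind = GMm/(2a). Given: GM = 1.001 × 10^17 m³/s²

Convert to SI: a = 800 Mm = 8e+08 m.
Total orbital energy is E = −GMm/(2a); binding energy is E_bind = −E = GMm/(2a).
E_bind = 1.001e+17 · 115.7 / (2 · 8e+08) J ≈ 7.238e+09 J = 7.238 GJ.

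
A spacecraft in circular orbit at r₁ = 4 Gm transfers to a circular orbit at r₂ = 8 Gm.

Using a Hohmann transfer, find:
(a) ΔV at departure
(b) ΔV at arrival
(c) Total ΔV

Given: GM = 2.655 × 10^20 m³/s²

Convert to SI: r₁ = 4 Gm = 4e+09 m; r₂ = 8 Gm = 8e+09 m.
Transfer semi-major axis: a_t = (r₁ + r₂)/2 = (4e+09 + 8e+09)/2 = 6e+09 m.
Circular speeds: v₁ = √(GM/r₁) = 257633 m/s, v₂ = √(GM/r₂) = 182174 m/s.
Transfer speeds (vis-viva v² = GM(2/r − 1/a_t)): v₁ᵗ = 297489 m/s, v₂ᵗ = 148745 m/s.
(a) ΔV₁ = |v₁ᵗ − v₁| ≈ 3.986e+04 m/s = 39.86 km/s.
(b) ΔV₂ = |v₂ − v₂ᵗ| ≈ 3.343e+04 m/s = 33.43 km/s.
(c) ΔV_total = ΔV₁ + ΔV₂ ≈ 7.329e+04 m/s = 73.29 km/s.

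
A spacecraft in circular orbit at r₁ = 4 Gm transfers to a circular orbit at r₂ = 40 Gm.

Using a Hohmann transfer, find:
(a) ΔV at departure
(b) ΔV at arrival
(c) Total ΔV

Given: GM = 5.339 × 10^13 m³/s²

Convert to SI: r₁ = 4 Gm = 4e+09 m; r₂ = 40 Gm = 4e+10 m.
Transfer semi-major axis: a_t = (r₁ + r₂)/2 = (4e+09 + 4e+10)/2 = 2.2e+10 m.
Circular speeds: v₁ = √(GM/r₁) = 115.531 m/s, v₂ = √(GM/r₂) = 36.5342 m/s.
Transfer speeds (vis-viva v² = GM(2/r − 1/a_t)): v₁ᵗ = 155.782 m/s, v₂ᵗ = 15.5782 m/s.
(a) ΔV₁ = |v₁ᵗ − v₁| ≈ 40.25 m/s = 40.25 m/s.
(b) ΔV₂ = |v₂ − v₂ᵗ| ≈ 20.96 m/s = 20.96 m/s.
(c) ΔV_total = ΔV₁ + ΔV₂ ≈ 61.21 m/s = 61.21 m/s.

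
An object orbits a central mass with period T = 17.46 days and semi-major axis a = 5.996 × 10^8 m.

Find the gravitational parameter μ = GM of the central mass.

Convert to SI: T = 17.46 days = 1.50854e+06 s.
GM = 4π² · a³ / T².
GM = 4π² · (5.996e+08)³ / (1.50854e+06)² m³/s² ≈ 3.74e+15 m³/s² = 3.74 × 10^15 m³/s².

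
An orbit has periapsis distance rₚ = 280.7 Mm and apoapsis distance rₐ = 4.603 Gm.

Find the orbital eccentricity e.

Convert to SI: rₚ = 280.7 Mm = 2.807e+08 m; rₐ = 4.603 Gm = 4.603e+09 m.
e = (rₐ − rₚ) / (rₐ + rₚ).
e = (4.603e+09 − 2.807e+08) / (4.603e+09 + 2.807e+08) = 4.3223e+09 / 4.8837e+09 ≈ 0.885.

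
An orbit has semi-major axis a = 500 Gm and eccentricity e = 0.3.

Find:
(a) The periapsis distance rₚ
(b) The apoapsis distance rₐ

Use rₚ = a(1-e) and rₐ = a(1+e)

Convert to SI: a = 500 Gm = 5e+11 m.
(a) rₚ = a(1 − e) = 5e+11 · (1 − 0.3) = 5e+11 · 0.7 ≈ 3.5e+11 m = 350 Gm.
(b) rₐ = a(1 + e) = 5e+11 · (1 + 0.3) = 5e+11 · 1.3 ≈ 6.5e+11 m = 650 Gm.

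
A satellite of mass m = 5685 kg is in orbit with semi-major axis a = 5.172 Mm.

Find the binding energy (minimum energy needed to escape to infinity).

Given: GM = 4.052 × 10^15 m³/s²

Convert to SI: a = 5.172 Mm = 5.172e+06 m.
Total orbital energy is E = −GMm/(2a); binding energy is E_bind = −E = GMm/(2a).
E_bind = 4.052e+15 · 5685 / (2 · 5.172e+06) J ≈ 2.227e+12 J = 2.227 TJ.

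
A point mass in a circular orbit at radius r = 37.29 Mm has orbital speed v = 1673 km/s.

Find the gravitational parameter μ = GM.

Convert to SI: r = 37.29 Mm = 3.729e+07 m; v = 1673 km/s = 1.673e+06 m/s.
For a circular orbit v² = GM/r, so GM = v² · r.
GM = (1.673e+06)² · 3.729e+07 m³/s² ≈ 1.044e+20 m³/s² = 1.044 × 10^20 m³/s².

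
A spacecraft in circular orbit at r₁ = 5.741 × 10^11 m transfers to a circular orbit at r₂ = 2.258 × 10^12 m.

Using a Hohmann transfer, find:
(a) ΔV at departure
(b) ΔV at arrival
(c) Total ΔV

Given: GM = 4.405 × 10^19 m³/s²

Transfer semi-major axis: a_t = (r₁ + r₂)/2 = (5.741e+11 + 2.258e+12)/2 = 1.41605e+12 m.
Circular speeds: v₁ = √(GM/r₁) = 8759.5 m/s, v₂ = √(GM/r₂) = 4416.83 m/s.
Transfer speeds (vis-viva v² = GM(2/r − 1/a_t)): v₁ᵗ = 11061.2 m/s, v₂ᵗ = 2812.32 m/s.
(a) ΔV₁ = |v₁ᵗ − v₁| ≈ 2302 m/s = 2.302 km/s.
(b) ΔV₂ = |v₂ − v₂ᵗ| ≈ 1605 m/s = 1.605 km/s.
(c) ΔV_total = ΔV₁ + ΔV₂ ≈ 3906 m/s = 3.906 km/s.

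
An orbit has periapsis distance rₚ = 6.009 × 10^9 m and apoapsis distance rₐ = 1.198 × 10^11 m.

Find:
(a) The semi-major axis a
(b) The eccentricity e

(a) a = (rₚ + rₐ) / 2 = (6.009e+09 + 1.198e+11) / 2 ≈ 6.29e+10 m = 6.29 × 10^10 m.
(b) e = (rₐ − rₚ) / (rₐ + rₚ) = (1.198e+11 − 6.009e+09) / (1.198e+11 + 6.009e+09) ≈ 0.9045.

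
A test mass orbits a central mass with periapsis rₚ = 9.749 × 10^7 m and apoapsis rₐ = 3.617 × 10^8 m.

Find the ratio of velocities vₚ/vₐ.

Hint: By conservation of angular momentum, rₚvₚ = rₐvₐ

Conservation of angular momentum gives rₚvₚ = rₐvₐ, so vₚ/vₐ = rₐ/rₚ.
vₚ/vₐ = 3.617e+08 / 9.749e+07 ≈ 3.71.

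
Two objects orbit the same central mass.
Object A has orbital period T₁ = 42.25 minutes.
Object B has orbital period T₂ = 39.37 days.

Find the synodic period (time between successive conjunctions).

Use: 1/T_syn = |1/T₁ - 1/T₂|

Convert to SI: T₁ = 42.25 minutes = 2535 s; T₂ = 39.37 days = 3.40157e+06 s.
T_syn = |T₁ · T₂ / (T₁ − T₂)|.
T_syn = |2535 · 3.40157e+06 / (2535 − 3.40157e+06)| s ≈ 2537 s = 42.28 minutes.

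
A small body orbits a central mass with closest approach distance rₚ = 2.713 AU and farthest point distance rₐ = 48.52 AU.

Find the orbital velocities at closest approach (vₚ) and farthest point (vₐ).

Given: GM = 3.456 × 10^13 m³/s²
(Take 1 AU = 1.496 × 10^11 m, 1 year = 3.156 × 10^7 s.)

Convert to SI: rₚ = 2.713 AU = 4.05865e+11 m; rₐ = 48.52 AU = 7.25859e+12 m.
Use the vis-viva equation v² = GM(2/r − 1/a) with a = (rₚ + rₐ)/2 = (4.05865e+11 + 7.25859e+12)/2 = 3.83223e+12 m.
vₚ = √(GM · (2/rₚ − 1/a)) = √(3.456e+13 · (2/4.05865e+11 − 1/3.83223e+12)) m/s ≈ 12.7 m/s = 0.002679 AU/year.
vₐ = √(GM · (2/rₐ − 1/a)) = √(3.456e+13 · (2/7.25859e+12 − 1/3.83223e+12)) m/s ≈ 0.7101 m/s = 0.0001498 AU/year.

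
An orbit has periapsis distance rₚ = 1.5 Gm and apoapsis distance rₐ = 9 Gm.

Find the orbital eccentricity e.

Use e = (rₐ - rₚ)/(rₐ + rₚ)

Convert to SI: rₚ = 1.5 Gm = 1.5e+09 m; rₐ = 9 Gm = 9e+09 m.
e = (rₐ − rₚ) / (rₐ + rₚ).
e = (9e+09 − 1.5e+09) / (9e+09 + 1.5e+09) = 7.5e+09 / 1.05e+10 ≈ 0.7143.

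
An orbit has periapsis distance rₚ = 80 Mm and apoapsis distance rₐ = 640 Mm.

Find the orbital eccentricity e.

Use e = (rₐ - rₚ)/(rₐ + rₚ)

Convert to SI: rₚ = 80 Mm = 8e+07 m; rₐ = 640 Mm = 6.4e+08 m.
e = (rₐ − rₚ) / (rₐ + rₚ).
e = (6.4e+08 − 8e+07) / (6.4e+08 + 8e+07) = 5.6e+08 / 7.2e+08 ≈ 0.7778.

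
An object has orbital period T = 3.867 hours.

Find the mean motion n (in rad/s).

Convert to SI: T = 3.867 hours = 13921.2 s.
n = 2π / T.
n = 2π / 13921.2 s ≈ 0.0004513 rad/s.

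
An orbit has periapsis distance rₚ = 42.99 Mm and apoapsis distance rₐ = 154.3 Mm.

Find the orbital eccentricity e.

Convert to SI: rₚ = 42.99 Mm = 4.299e+07 m; rₐ = 154.3 Mm = 1.543e+08 m.
e = (rₐ − rₚ) / (rₐ + rₚ).
e = (1.543e+08 − 4.299e+07) / (1.543e+08 + 4.299e+07) = 1.1131e+08 / 1.9729e+08 ≈ 0.5642.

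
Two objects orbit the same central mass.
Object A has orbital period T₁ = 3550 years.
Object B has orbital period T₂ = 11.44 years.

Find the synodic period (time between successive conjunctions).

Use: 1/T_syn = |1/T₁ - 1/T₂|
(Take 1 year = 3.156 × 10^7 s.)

Convert to SI: T₁ = 3550 years = 1.12038e+11 s; T₂ = 11.44 years = 3.61046e+08 s.
T_syn = |T₁ · T₂ / (T₁ − T₂)|.
T_syn = |1.12038e+11 · 3.61046e+08 / (1.12038e+11 − 3.61046e+08)| s ≈ 3.622e+08 s = 11.48 years.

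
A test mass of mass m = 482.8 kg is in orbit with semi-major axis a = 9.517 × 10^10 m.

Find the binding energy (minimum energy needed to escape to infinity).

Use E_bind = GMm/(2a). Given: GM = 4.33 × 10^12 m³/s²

Total orbital energy is E = −GMm/(2a); binding energy is E_bind = −E = GMm/(2a).
E_bind = 4.33e+12 · 482.8 / (2 · 9.517e+10) J ≈ 1.098e+04 J = 10.98 kJ.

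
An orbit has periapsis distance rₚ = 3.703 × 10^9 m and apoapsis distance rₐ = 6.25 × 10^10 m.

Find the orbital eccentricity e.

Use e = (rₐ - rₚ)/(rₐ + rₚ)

e = (rₐ − rₚ) / (rₐ + rₚ).
e = (6.25e+10 − 3.703e+09) / (6.25e+10 + 3.703e+09) = 5.8797e+10 / 6.6203e+10 ≈ 0.8881.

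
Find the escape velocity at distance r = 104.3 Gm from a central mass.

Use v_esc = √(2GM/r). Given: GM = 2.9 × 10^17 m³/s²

Convert to SI: r = 104.3 Gm = 1.043e+11 m.
Escape velocity comes from setting total energy to zero: ½v² − GM/r = 0 ⇒ v_esc = √(2GM / r).
v_esc = √(2 · 2.9e+17 / 1.043e+11) m/s ≈ 2358 m/s = 2.358 km/s.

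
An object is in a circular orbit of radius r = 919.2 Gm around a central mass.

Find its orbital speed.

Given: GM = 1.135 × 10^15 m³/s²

Convert to SI: r = 919.2 Gm = 9.192e+11 m.
For a circular orbit, gravity supplies the centripetal force, so v = √(GM / r).
v = √(1.135e+15 / 9.192e+11) m/s ≈ 35.14 m/s = 35.14 m/s.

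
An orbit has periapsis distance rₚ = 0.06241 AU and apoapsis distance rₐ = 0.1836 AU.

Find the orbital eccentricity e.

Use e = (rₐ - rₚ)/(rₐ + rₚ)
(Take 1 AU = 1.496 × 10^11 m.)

Convert to SI: rₚ = 0.06241 AU = 9.33654e+09 m; rₐ = 0.1836 AU = 2.74666e+10 m.
e = (rₐ − rₚ) / (rₐ + rₚ).
e = (2.74666e+10 − 9.33654e+09) / (2.74666e+10 + 9.33654e+09) = 1.813e+10 / 3.68031e+10 ≈ 0.4926.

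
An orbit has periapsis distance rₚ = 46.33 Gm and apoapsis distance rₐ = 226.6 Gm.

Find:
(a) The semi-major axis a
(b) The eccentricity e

Convert to SI: rₚ = 46.33 Gm = 4.633e+10 m; rₐ = 226.6 Gm = 2.266e+11 m.
(a) a = (rₚ + rₐ) / 2 = (4.633e+10 + 2.266e+11) / 2 ≈ 1.365e+11 m = 136.5 Gm.
(b) e = (rₐ − rₚ) / (rₐ + rₚ) = (2.266e+11 − 4.633e+10) / (2.266e+11 + 4.633e+10) ≈ 0.6605.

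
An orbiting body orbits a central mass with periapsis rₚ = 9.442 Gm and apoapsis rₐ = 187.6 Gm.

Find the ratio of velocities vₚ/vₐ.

Convert to SI: rₚ = 9.442 Gm = 9.442e+09 m; rₐ = 187.6 Gm = 1.876e+11 m.
Conservation of angular momentum gives rₚvₚ = rₐvₐ, so vₚ/vₐ = rₐ/rₚ.
vₚ/vₐ = 1.876e+11 / 9.442e+09 ≈ 19.87.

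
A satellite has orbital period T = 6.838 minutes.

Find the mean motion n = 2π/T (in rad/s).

Convert to SI: T = 6.838 minutes = 410.28 s.
n = 2π / T.
n = 2π / 410.28 s ≈ 0.01531 rad/s.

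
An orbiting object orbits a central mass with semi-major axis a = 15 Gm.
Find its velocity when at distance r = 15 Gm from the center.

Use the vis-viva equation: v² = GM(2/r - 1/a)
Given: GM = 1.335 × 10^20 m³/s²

Convert to SI: a = 15 Gm = 1.5e+10 m; r = 15 Gm = 1.5e+10 m.
Vis-viva: v = √(GM · (2/r − 1/a)).
2/r − 1/a = 2/1.5e+10 − 1/1.5e+10 = 6.66667e-11 m⁻¹.
v = √(1.335e+20 · 6.66667e-11) m/s ≈ 9.434e+04 m/s = 94.34 km/s.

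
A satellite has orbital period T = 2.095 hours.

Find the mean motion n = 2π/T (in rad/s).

Convert to SI: T = 2.095 hours = 7542 s.
n = 2π / T.
n = 2π / 7542 s ≈ 0.0008331 rad/s.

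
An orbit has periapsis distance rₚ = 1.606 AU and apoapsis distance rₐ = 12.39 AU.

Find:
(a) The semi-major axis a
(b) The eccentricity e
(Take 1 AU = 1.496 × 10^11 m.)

Convert to SI: rₚ = 1.606 AU = 2.40258e+11 m; rₐ = 12.39 AU = 1.85354e+12 m.
(a) a = (rₚ + rₐ) / 2 = (2.40258e+11 + 1.85354e+12) / 2 ≈ 1.047e+12 m = 6.998 AU.
(b) e = (rₐ − rₚ) / (rₐ + rₚ) = (1.85354e+12 − 2.40258e+11) / (1.85354e+12 + 2.40258e+11) ≈ 0.7705.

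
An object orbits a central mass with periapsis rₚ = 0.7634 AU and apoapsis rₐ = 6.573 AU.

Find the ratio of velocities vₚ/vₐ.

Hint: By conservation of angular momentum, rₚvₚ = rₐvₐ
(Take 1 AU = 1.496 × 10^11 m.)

Convert to SI: rₚ = 0.7634 AU = 1.14205e+11 m; rₐ = 6.573 AU = 9.83321e+11 m.
Conservation of angular momentum gives rₚvₚ = rₐvₐ, so vₚ/vₐ = rₐ/rₚ.
vₚ/vₐ = 9.83321e+11 / 1.14205e+11 ≈ 8.61.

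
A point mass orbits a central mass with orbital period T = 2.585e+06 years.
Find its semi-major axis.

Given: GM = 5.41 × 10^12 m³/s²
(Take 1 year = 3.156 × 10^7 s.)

Convert to SI: T = 2.585e+06 years = 8.15826e+13 s.
Invert Kepler's third law: a = (GM · T² / (4π²))^(1/3).
Substituting T = 8.15826e+13 s and GM = 5.41e+12 m³/s²:
a = (5.41e+12 · (8.15826e+13)² / (4π²))^(1/3) m
a ≈ 9.698e+12 m = 9.698 Tm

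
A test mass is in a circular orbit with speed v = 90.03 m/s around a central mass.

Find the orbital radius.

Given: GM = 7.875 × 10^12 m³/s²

For a circular orbit, v² = GM / r, so r = GM / v².
r = 7.875e+12 / (90.03)² m ≈ 9.716e+08 m = 971.6 Mm.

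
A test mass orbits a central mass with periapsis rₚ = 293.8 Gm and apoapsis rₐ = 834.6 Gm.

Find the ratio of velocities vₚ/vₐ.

Convert to SI: rₚ = 293.8 Gm = 2.938e+11 m; rₐ = 834.6 Gm = 8.346e+11 m.
Conservation of angular momentum gives rₚvₚ = rₐvₐ, so vₚ/vₐ = rₐ/rₚ.
vₚ/vₐ = 8.346e+11 / 2.938e+11 ≈ 2.841.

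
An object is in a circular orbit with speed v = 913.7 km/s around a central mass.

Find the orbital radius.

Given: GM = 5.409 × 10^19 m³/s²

Convert to SI: v = 913.7 km/s = 913700 m/s.
For a circular orbit, v² = GM / r, so r = GM / v².
r = 5.409e+19 / (913700)² m ≈ 6.479e+07 m = 6.479 × 10^7 m.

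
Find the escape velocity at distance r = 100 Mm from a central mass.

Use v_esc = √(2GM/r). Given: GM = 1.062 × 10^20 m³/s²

Convert to SI: r = 100 Mm = 1e+08 m.
Escape velocity comes from setting total energy to zero: ½v² − GM/r = 0 ⇒ v_esc = √(2GM / r).
v_esc = √(2 · 1.062e+20 / 1e+08) m/s ≈ 1.457e+06 m/s = 1457 km/s.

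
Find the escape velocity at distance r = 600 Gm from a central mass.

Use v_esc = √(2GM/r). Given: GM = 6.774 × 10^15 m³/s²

Convert to SI: r = 600 Gm = 6e+11 m.
Escape velocity comes from setting total energy to zero: ½v² − GM/r = 0 ⇒ v_esc = √(2GM / r).
v_esc = √(2 · 6.774e+15 / 6e+11) m/s ≈ 150.3 m/s = 150.3 m/s.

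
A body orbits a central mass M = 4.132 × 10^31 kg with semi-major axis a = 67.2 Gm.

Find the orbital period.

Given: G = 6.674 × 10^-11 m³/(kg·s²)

Convert to SI: a = 67.2 Gm = 6.72e+10 m.
GM = G · M = 6.674e-11 · 4.132e+31 = 2.7577e+21 m³/s².
Kepler's third law: T = 2π √(a³ / GM).
Substituting a = 6.72e+10 m and GM = 2.7577e+21 m³/s²:
T = 2π √((6.72e+10)³ / 2.7577e+21) s
T ≈ 2.084e+06 s = 24.12 days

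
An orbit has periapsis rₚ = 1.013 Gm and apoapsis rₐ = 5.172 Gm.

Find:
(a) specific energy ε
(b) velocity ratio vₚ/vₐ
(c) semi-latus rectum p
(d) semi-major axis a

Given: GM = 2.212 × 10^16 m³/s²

Convert to SI: rₚ = 1.013 Gm = 1.013e+09 m; rₐ = 5.172 Gm = 5.172e+09 m.
(a) With a = (rₚ + rₐ)/2 = 3.0925e+09 m, ε = −GM/(2a) = −2.212e+16/(2 · 3.0925e+09) J/kg ≈ -3.576e+06 J/kg
(b) Conservation of angular momentum (rₚvₚ = rₐvₐ) gives vₚ/vₐ = rₐ/rₚ = 5.172e+09/1.013e+09 ≈ 5.106
(c) From a = (rₚ + rₐ)/2 = 3.0925e+09 m and e = (rₐ − rₚ)/(rₐ + rₚ) = 0.672433, p = a(1 − e²) = 3.0925e+09 · (1 − (0.672433)²) ≈ 1.694e+09 m
(d) a = (rₚ + rₐ)/2 = (1.013e+09 + 5.172e+09)/2 ≈ 3.092e+09 m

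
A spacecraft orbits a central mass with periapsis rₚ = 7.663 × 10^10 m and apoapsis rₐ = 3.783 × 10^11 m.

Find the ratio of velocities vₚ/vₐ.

Conservation of angular momentum gives rₚvₚ = rₐvₐ, so vₚ/vₐ = rₐ/rₚ.
vₚ/vₐ = 3.783e+11 / 7.663e+10 ≈ 4.937.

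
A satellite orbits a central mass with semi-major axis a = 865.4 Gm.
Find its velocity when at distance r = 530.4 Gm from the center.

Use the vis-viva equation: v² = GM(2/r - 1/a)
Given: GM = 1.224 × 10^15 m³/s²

Convert to SI: a = 865.4 Gm = 8.654e+11 m; r = 530.4 Gm = 5.304e+11 m.
Vis-viva: v = √(GM · (2/r − 1/a)).
2/r − 1/a = 2/5.304e+11 − 1/8.654e+11 = 2.6152e-12 m⁻¹.
v = √(1.224e+15 · 2.6152e-12) m/s ≈ 56.58 m/s = 56.58 m/s.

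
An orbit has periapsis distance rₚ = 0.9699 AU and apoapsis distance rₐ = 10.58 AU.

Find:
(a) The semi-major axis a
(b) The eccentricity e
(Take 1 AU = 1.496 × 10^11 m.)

Convert to SI: rₚ = 0.9699 AU = 1.45097e+11 m; rₐ = 10.58 AU = 1.58277e+12 m.
(a) a = (rₚ + rₐ) / 2 = (1.45097e+11 + 1.58277e+12) / 2 ≈ 8.639e+11 m = 5.775 AU.
(b) e = (rₐ − rₚ) / (rₐ + rₚ) = (1.58277e+12 − 1.45097e+11) / (1.58277e+12 + 1.45097e+11) ≈ 0.8321.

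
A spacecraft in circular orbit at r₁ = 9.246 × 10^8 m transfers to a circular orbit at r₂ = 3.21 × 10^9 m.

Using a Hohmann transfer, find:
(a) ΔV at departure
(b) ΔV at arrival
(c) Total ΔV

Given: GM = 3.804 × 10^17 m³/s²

Transfer semi-major axis: a_t = (r₁ + r₂)/2 = (9.246e+08 + 3.21e+09)/2 = 2.0673e+09 m.
Circular speeds: v₁ = √(GM/r₁) = 20283.5 m/s, v₂ = √(GM/r₂) = 10886 m/s.
Transfer speeds (vis-viva v² = GM(2/r − 1/a_t)): v₁ᵗ = 25275.2 m/s, v₂ᵗ = 7280.19 m/s.
(a) ΔV₁ = |v₁ᵗ − v₁| ≈ 4992 m/s = 4.992 km/s.
(b) ΔV₂ = |v₂ − v₂ᵗ| ≈ 3606 m/s = 3.606 km/s.
(c) ΔV_total = ΔV₁ + ΔV₂ ≈ 8597 m/s = 8.597 km/s.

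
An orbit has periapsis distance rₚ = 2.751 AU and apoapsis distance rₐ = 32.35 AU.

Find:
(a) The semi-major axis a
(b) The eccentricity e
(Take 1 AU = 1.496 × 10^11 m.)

Convert to SI: rₚ = 2.751 AU = 4.1155e+11 m; rₐ = 32.35 AU = 4.83956e+12 m.
(a) a = (rₚ + rₐ) / 2 = (4.1155e+11 + 4.83956e+12) / 2 ≈ 2.626e+12 m = 17.55 AU.
(b) e = (rₐ − rₚ) / (rₐ + rₚ) = (4.83956e+12 − 4.1155e+11) / (4.83956e+12 + 4.1155e+11) ≈ 0.8433.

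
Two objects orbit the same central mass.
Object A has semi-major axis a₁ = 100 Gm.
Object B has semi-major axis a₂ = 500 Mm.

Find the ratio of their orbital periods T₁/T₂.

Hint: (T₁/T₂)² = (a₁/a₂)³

Convert to SI: a₁ = 100 Gm = 1e+11 m; a₂ = 500 Mm = 5e+08 m.
From Kepler's third law, (T₁/T₂)² = (a₁/a₂)³, so T₁/T₂ = (a₁/a₂)^(3/2).
a₁/a₂ = 1e+11 / 5e+08 = 200.
T₁/T₂ = (200)^(3/2) ≈ 2828.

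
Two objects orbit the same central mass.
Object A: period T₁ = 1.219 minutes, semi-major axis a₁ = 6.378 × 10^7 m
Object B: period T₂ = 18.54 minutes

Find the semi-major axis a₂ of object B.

Convert to SI: T₁ = 1.219 minutes = 73.14 s; T₂ = 18.54 minutes = 1112.4 s.
Kepler's third law: (T₁/T₂)² = (a₁/a₂)³ ⇒ a₂ = a₁ · (T₂/T₁)^(2/3).
T₂/T₁ = 1112.4 / 73.14 = 15.2092.
a₂ = 6.378e+07 · (15.2092)^(2/3) m ≈ 3.915e+08 m = 3.915 × 10^8 m.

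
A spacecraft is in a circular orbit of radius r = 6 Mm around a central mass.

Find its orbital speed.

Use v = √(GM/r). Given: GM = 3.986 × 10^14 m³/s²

Convert to SI: r = 6 Mm = 6e+06 m.
For a circular orbit, gravity supplies the centripetal force, so v = √(GM / r).
v = √(3.986e+14 / 6e+06) m/s ≈ 8151 m/s = 8.151 km/s.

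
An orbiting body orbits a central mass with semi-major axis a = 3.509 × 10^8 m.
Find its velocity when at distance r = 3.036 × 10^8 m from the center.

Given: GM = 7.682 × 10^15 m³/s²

Vis-viva: v = √(GM · (2/r − 1/a)).
2/r − 1/a = 2/3.036e+08 − 1/3.509e+08 = 3.7378e-09 m⁻¹.
v = √(7.682e+15 · 3.7378e-09) m/s ≈ 5359 m/s = 5.359 km/s.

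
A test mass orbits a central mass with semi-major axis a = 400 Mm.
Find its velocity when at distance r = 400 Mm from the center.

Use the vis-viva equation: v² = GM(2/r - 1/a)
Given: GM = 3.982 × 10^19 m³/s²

Convert to SI: a = 400 Mm = 4e+08 m; r = 400 Mm = 4e+08 m.
Vis-viva: v = √(GM · (2/r − 1/a)).
2/r − 1/a = 2/4e+08 − 1/4e+08 = 2.5e-09 m⁻¹.
v = √(3.982e+19 · 2.5e-09) m/s ≈ 3.155e+05 m/s = 315.5 km/s.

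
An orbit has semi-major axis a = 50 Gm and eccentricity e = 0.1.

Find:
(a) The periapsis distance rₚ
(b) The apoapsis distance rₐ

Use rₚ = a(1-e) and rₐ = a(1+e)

Convert to SI: a = 50 Gm = 5e+10 m.
(a) rₚ = a(1 − e) = 5e+10 · (1 − 0.1) = 5e+10 · 0.9 ≈ 4.5e+10 m = 45 Gm.
(b) rₐ = a(1 + e) = 5e+10 · (1 + 0.1) = 5e+10 · 1.1 ≈ 5.5e+10 m = 55 Gm.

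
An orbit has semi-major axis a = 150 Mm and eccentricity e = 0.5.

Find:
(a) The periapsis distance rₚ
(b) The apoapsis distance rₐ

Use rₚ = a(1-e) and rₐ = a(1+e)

Convert to SI: a = 150 Mm = 1.5e+08 m.
(a) rₚ = a(1 − e) = 1.5e+08 · (1 − 0.5) = 1.5e+08 · 0.5 ≈ 7.5e+07 m = 75 Mm.
(b) rₐ = a(1 + e) = 1.5e+08 · (1 + 0.5) = 1.5e+08 · 1.5 ≈ 2.25e+08 m = 225 Mm.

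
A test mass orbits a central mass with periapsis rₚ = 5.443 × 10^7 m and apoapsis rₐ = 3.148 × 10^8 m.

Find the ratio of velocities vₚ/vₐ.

Conservation of angular momentum gives rₚvₚ = rₐvₐ, so vₚ/vₐ = rₐ/rₚ.
vₚ/vₐ = 3.148e+08 / 5.443e+07 ≈ 5.784.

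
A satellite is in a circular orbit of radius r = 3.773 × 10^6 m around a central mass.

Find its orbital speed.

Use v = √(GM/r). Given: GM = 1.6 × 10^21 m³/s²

For a circular orbit, gravity supplies the centripetal force, so v = √(GM / r).
v = √(1.6e+21 / 3.773e+06) m/s ≈ 2.059e+07 m/s = 2.059e+04 km/s.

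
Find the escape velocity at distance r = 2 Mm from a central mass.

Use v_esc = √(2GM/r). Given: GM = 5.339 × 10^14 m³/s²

Convert to SI: r = 2 Mm = 2e+06 m.
Escape velocity comes from setting total energy to zero: ½v² − GM/r = 0 ⇒ v_esc = √(2GM / r).
v_esc = √(2 · 5.339e+14 / 2e+06) m/s ≈ 2.311e+04 m/s = 23.11 km/s.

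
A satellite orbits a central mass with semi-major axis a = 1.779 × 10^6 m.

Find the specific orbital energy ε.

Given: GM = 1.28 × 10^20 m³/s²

ε = −GM / (2a).
ε = −1.28e+20 / (2 · 1.779e+06) J/kg ≈ -3.598e+13 J/kg = -3.598e+04 GJ/kg.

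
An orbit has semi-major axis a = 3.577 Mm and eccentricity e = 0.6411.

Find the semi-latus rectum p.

Convert to SI: a = 3.577 Mm = 3.577e+06 m.
p = a (1 − e²).
p = 3.577e+06 · (1 − (0.6411)²) = 3.577e+06 · 0.588991 ≈ 2.107e+06 m = 2.107 Mm.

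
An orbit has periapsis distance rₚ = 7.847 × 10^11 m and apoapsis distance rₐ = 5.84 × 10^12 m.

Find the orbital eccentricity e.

e = (rₐ − rₚ) / (rₐ + rₚ).
e = (5.84e+12 − 7.847e+11) / (5.84e+12 + 7.847e+11) = 5.0553e+12 / 6.6247e+12 ≈ 0.7631.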